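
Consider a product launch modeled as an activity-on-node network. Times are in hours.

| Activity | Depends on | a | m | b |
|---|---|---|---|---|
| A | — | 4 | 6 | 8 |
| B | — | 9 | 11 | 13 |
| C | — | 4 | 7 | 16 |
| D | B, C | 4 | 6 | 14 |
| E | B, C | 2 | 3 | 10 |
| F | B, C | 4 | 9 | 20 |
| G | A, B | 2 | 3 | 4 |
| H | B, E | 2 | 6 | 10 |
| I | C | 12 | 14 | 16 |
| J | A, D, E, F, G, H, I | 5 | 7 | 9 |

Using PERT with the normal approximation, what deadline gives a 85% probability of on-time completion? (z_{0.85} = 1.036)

31.3 hours

te_A = (4 + 4·6 + 8)/6 = 36/6 = 6; σ²_A = ((8−4)/6)² = 0.444
te_B = (9 + 4·11 + 13)/6 = 66/6 = 11; σ²_B = ((13−9)/6)² = 0.444
te_C = (4 + 4·7 + 16)/6 = 48/6 = 8; σ²_C = ((16−4)/6)² = 4.000
te_D = (4 + 4·6 + 14)/6 = 42/6 = 7; σ²_D = ((14−4)/6)² = 2.778
te_E = (2 + 4·3 + 10)/6 = 24/6 = 4; σ²_E = ((10−2)/6)² = 1.778
te_F = (4 + 4·9 + 20)/6 = 60/6 = 10; σ²_F = ((20−4)/6)² = 7.111
te_G = (2 + 4·3 + 4)/6 = 18/6 = 3; σ²_G = ((4−2)/6)² = 0.111
te_H = (2 + 4·6 + 10)/6 = 36/6 = 6; σ²_H = ((10−2)/6)² = 1.778
te_I = (12 + 4·14 + 16)/6 = 84/6 = 14; σ²_I = ((16−12)/6)² = 0.444
te_J = (5 + 4·7 + 9)/6 = 42/6 = 7; σ²_J = ((9−5)/6)² = 0.444

Forward pass:
ES_A = 0; EF_A = 6
ES_B = 0; EF_B = 11
ES_C = 0; EF_C = 8
ES_D = max(EF_B=11, EF_C=8) = 11; EF_D = 11+7 = 18
ES_E = max(EF_B=11, EF_C=8) = 11; EF_E = 11+4 = 15
ES_F = max(EF_B=11, EF_C=8) = 11; EF_F = 11+10 = 21
ES_G = max(EF_A=6, EF_B=11) = 11; EF_G = 11+3 = 14
ES_H = max(EF_B=11, EF_E=15) = 15; EF_H = 15+6 = 21
ES_I = 8; EF_I = 8+14 = 22
ES_J = max(EF_A=6, EF_D=18, EF_E=15, EF_F=21, EF_G=14, EF_H=21, EF_I=22) = 22; EF_J = 22+7 = 29
Expected project duration μ = 29 hours. Critical path: C → I → J.

Variance along critical path = 4.000 + 0.444 + 0.444 = 4.889; σ = 2.211 hours.
D = μ + z·σ = 29 + 1.036·2.211 = 31.3 hours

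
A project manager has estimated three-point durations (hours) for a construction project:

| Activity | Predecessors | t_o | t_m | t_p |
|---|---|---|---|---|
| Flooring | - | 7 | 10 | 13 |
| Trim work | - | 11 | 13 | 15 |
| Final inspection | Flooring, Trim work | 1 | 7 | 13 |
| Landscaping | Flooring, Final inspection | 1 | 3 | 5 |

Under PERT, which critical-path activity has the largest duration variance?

te_Flooring = (7 + 4·10 + 13)/6 = 60/6 = 10; σ²_Flooring = ((13−7)/6)² = 1.000
te_Trim work = (11 + 4·13 + 15)/6 = 78/6 = 13; σ²_Trim work = ((15−11)/6)² = 0.444
te_Final inspection = (1 + 4·7 + 13)/6 = 42/6 = 7; σ²_Final inspection = ((13−1)/6)² = 4.000
te_Landscaping = (1 + 4·3 + 5)/6 = 18/6 = 3; σ²_Landscaping = ((5−1)/6)² = 0.444

Forward pass:
ES_Flooring = 0; EF_Flooring = 10
ES_Trim work = 0; EF_Trim work = 13
ES_Final inspection = max(EF_Flooring=10, EF_Trim work=13) = 13; EF_Final inspection = 13+7 = 20
ES_Landscaping = max(EF_Flooring=10, EF_Final inspection=20) = 20; EF_Landscaping = 20+3 = 23
Expected project duration μ = 23 hours. Critical path: Trim work → Final inspection → Landscaping.

Variances on critical path: σ²_Trim work=0.444, σ²_Final inspection=4.000, σ²_Landscaping=0.444.
Largest is σ²_Final inspection = 4.000.

Final inspection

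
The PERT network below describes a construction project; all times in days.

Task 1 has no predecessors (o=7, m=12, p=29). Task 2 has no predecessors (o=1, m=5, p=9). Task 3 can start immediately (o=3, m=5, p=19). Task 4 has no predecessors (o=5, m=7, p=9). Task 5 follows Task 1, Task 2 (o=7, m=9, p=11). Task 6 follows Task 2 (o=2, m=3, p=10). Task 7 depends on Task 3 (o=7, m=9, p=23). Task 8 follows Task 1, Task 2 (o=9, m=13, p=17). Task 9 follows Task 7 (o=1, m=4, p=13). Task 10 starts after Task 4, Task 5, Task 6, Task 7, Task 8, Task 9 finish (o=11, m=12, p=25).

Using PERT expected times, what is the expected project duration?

41 days

te_Task 1 = (7 + 4·12 + 29)/6 = 84/6 = 14
te_Task 2 = (1 + 4·5 + 9)/6 = 30/6 = 5
te_Task 3 = (3 + 4·5 + 19)/6 = 42/6 = 7
te_Task 4 = (5 + 4·7 + 9)/6 = 42/6 = 7
te_Task 5 = (7 + 4·9 + 11)/6 = 54/6 = 9
te_Task 6 = (2 + 4·3 + 10)/6 = 24/6 = 4
te_Task 7 = (7 + 4·9 + 23)/6 = 66/6 = 11
te_Task 8 = (9 + 4·13 + 17)/6 = 78/6 = 13
te_Task 9 = (1 + 4·4 + 13)/6 = 30/6 = 5
te_Task 10 = (11 + 4·12 + 25)/6 = 84/6 = 14

Forward pass:
ES_Task 1 = 0; EF_Task 1 = 14
ES_Task 2 = 0; EF_Task 2 = 5
ES_Task 3 = 0; EF_Task 3 = 7
ES_Task 4 = 0; EF_Task 4 = 7
ES_Task 5 = max(EF_Task 1=14, EF_Task 2=5) = 14; EF_Task 5 = 14+9 = 23
ES_Task 6 = 5; EF_Task 6 = 5+4 = 9
ES_Task 7 = 7; EF_Task 7 = 7+11 = 18
ES_Task 8 = max(EF_Task 1=14, EF_Task 2=5) = 14; EF_Task 8 = 14+13 = 27
ES_Task 9 = 18; EF_Task 9 = 18+5 = 23
ES_Task 10 = max(EF_Task 4=7, EF_Task 5=23, EF_Task 6=9, EF_Task 7=18, EF_Task 8=27, EF_Task 9=23) = 27; EF_Task 10 = 27+14 = 41
Expected project duration μ = 41 days. Critical path: Task 1 → Task 8 → Task 10.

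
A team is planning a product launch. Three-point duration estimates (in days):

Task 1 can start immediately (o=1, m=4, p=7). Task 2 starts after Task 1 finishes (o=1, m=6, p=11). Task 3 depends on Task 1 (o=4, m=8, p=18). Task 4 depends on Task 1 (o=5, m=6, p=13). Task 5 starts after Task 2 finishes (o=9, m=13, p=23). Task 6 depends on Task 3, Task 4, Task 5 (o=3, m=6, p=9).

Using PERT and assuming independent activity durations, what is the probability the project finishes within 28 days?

0.266

te_Task 1 = (1 + 4·4 + 7)/6 = 24/6 = 4; σ²_Task 1 = ((7−1)/6)² = 1.000
te_Task 2 = (1 + 4·6 + 11)/6 = 36/6 = 6; σ²_Task 2 = ((11−1)/6)² = 2.778
te_Task 3 = (4 + 4·8 + 18)/6 = 54/6 = 9; σ²_Task 3 = ((18−4)/6)² = 5.444
te_Task 4 = (5 + 4·6 + 13)/6 = 42/6 = 7; σ²_Task 4 = ((13−5)/6)² = 1.778
te_Task 5 = (9 + 4·13 + 23)/6 = 84/6 = 14; σ²_Task 5 = ((23−9)/6)² = 5.444
te_Task 6 = (3 + 4·6 + 9)/6 = 36/6 = 6; σ²_Task 6 = ((9−3)/6)² = 1.000

Forward pass:
ES_Task 1 = 0; EF_Task 1 = 4
ES_Task 2 = 4; EF_Task 2 = 4+6 = 10
ES_Task 3 = 4; EF_Task 3 = 4+9 = 13
ES_Task 4 = 4; EF_Task 4 = 4+7 = 11
ES_Task 5 = 10; EF_Task 5 = 10+14 = 24
ES_Task 6 = max(EF_Task 3=13, EF_Task 4=11, EF_Task 5=24) = 24; EF_Task 6 = 24+6 = 30
Expected project duration μ = 30 days. Critical path: Task 1 → Task 2 → Task 5 → Task 6.

Variance along critical path = 1.000 + 2.778 + 5.444 + 1.000 = 10.222; σ = √10.222 = 3.197 days.
Z = (28 − 30) / 3.197 = -0.626
P(T ≤ 28) = Φ(-0.626) ≈ 0.266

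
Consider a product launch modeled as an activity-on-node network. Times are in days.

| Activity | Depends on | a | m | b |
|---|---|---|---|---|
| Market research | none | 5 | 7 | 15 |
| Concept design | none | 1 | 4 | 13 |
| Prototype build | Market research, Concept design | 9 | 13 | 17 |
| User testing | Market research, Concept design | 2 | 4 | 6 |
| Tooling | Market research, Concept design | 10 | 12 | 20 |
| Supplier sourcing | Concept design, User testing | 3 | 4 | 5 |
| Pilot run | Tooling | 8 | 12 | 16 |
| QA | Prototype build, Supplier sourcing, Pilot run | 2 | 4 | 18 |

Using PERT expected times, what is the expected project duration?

39 days

te_Market research = (5 + 4·7 + 15)/6 = 48/6 = 8
te_Concept design = (1 + 4·4 + 13)/6 = 30/6 = 5
te_Prototype build = (9 + 4·13 + 17)/6 = 78/6 = 13
te_User testing = (2 + 4·4 + 6)/6 = 24/6 = 4
te_Tooling = (10 + 4·12 + 20)/6 = 78/6 = 13
te_Supplier sourcing = (3 + 4·4 + 5)/6 = 24/6 = 4
te_Pilot run = (8 + 4·12 + 16)/6 = 72/6 = 12
te_QA = (2 + 4·4 + 18)/6 = 36/6 = 6

Forward pass:
ES_Market research = 0; EF_Market research = 8
ES_Concept design = 0; EF_Concept design = 5
ES_Prototype build = max(EF_Market research=8, EF_Concept design=5) = 8; EF_Prototype build = 8+13 = 21
ES_User testing = max(EF_Market research=8, EF_Concept design=5) = 8; EF_User testing = 8+4 = 12
ES_Tooling = max(EF_Market research=8, EF_Concept design=5) = 8; EF_Tooling = 8+13 = 21
ES_Supplier sourcing = max(EF_Concept design=5, EF_User testing=12) = 12; EF_Supplier sourcing = 12+4 = 16
ES_Pilot run = 21; EF_Pilot run = 21+12 = 33
ES_QA = max(EF_Prototype build=21, EF_Supplier sourcing=16, EF_Pilot run=33) = 33; EF_QA = 33+6 = 39
Expected project duration μ = 39 days. Critical path: Market research → Tooling → Pilot run → QA.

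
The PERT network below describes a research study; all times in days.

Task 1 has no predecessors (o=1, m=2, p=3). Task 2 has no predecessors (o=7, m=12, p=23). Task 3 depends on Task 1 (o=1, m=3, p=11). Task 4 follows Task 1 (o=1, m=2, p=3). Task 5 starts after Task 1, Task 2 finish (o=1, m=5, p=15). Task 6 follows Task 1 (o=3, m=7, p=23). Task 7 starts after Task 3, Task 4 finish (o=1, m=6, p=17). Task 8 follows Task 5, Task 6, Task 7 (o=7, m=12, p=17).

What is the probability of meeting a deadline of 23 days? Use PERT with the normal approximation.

0.021

te_Task 1 = (1 + 4·2 + 3)/6 = 12/6 = 2; σ²_Task 1 = ((3−1)/6)² = 0.111
te_Task 2 = (7 + 4·12 + 23)/6 = 78/6 = 13; σ²_Task 2 = ((23−7)/6)² = 7.111
te_Task 3 = (1 + 4·3 + 11)/6 = 24/6 = 4; σ²_Task 3 = ((11−1)/6)² = 2.778
te_Task 4 = (1 + 4·2 + 3)/6 = 12/6 = 2; σ²_Task 4 = ((3−1)/6)² = 0.111
te_Task 5 = (1 + 4·5 + 15)/6 = 36/6 = 6; σ²_Task 5 = ((15−1)/6)² = 5.444
te_Task 6 = (3 + 4·7 + 23)/6 = 54/6 = 9; σ²_Task 6 = ((23−3)/6)² = 11.111
te_Task 7 = (1 + 4·6 + 17)/6 = 42/6 = 7; σ²_Task 7 = ((17−1)/6)² = 7.111
te_Task 8 = (7 + 4·12 + 17)/6 = 72/6 = 12; σ²_Task 8 = ((17−7)/6)² = 2.778

Forward pass:
ES_Task 1 = 0; EF_Task 1 = 2
ES_Task 2 = 0; EF_Task 2 = 13
ES_Task 3 = 2; EF_Task 3 = 2+4 = 6
ES_Task 4 = 2; EF_Task 4 = 2+2 = 4
ES_Task 5 = max(EF_Task 1=2, EF_Task 2=13) = 13; EF_Task 5 = 13+6 = 19
ES_Task 6 = 2; EF_Task 6 = 2+9 = 11
ES_Task 7 = max(EF_Task 3=6, EF_Task 4=4) = 6; EF_Task 7 = 6+7 = 13
ES_Task 8 = max(EF_Task 5=19, EF_Task 6=11, EF_Task 7=13) = 19; EF_Task 8 = 19+12 = 31
Expected project duration μ = 31 days. Critical path: Task 2 → Task 5 → Task 8.

Variance along critical path = 7.111 + 5.444 + 2.778 = 15.333; σ = √15.333 = 3.916 days.
Z = (23 − 31) / 3.916 = -2.043
P(T ≤ 23) = Φ(-2.043) ≈ 0.021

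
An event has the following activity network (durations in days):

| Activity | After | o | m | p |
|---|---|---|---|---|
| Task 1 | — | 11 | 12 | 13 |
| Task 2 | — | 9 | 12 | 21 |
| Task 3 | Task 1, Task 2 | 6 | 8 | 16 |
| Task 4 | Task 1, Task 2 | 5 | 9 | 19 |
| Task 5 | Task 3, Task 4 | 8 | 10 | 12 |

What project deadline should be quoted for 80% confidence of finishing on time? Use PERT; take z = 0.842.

35.6 days

te_Task 1 = (11 + 4·12 + 13)/6 = 72/6 = 12; σ²_Task 1 = ((13−11)/6)² = 0.111
te_Task 2 = (9 + 4·12 + 21)/6 = 78/6 = 13; σ²_Task 2 = ((21−9)/6)² = 4.000
te_Task 3 = (6 + 4·8 + 16)/6 = 54/6 = 9; σ²_Task 3 = ((16−6)/6)² = 2.778
te_Task 4 = (5 + 4·9 + 19)/6 = 60/6 = 10; σ²_Task 4 = ((19−5)/6)² = 5.444
te_Task 5 = (8 + 4·10 + 12)/6 = 60/6 = 10; σ²_Task 5 = ((12−8)/6)² = 0.444

Forward pass:
ES_Task 1 = 0; EF_Task 1 = 12
ES_Task 2 = 0; EF_Task 2 = 13
ES_Task 3 = max(EF_Task 1=12, EF_Task 2=13) = 13; EF_Task 3 = 13+9 = 22
ES_Task 4 = max(EF_Task 1=12, EF_Task 2=13) = 13; EF_Task 4 = 13+10 = 23
ES_Task 5 = max(EF_Task 3=22, EF_Task 4=23) = 23; EF_Task 5 = 23+10 = 33
Expected project duration μ = 33 days. Critical path: Task 2 → Task 4 → Task 5.

Variance along critical path = 4.000 + 5.444 + 0.444 = 9.889; σ = 3.145 days.
D = μ + z·σ = 33 + 0.842·3.145 = 35.6 days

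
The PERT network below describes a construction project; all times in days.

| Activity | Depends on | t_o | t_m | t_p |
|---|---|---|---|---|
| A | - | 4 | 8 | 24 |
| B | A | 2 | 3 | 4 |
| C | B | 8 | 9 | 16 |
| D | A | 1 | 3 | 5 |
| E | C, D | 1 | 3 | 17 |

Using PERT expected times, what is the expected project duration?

te_A = (4 + 4·8 + 24)/6 = 60/6 = 10
te_B = (2 + 4·3 + 4)/6 = 18/6 = 3
te_C = (8 + 4·9 + 16)/6 = 60/6 = 10
te_D = (1 + 4·3 + 5)/6 = 18/6 = 3
te_E = (1 + 4·3 + 17)/6 = 30/6 = 5

Forward pass:
ES_A = 0; EF_A = 10
ES_B = 10; EF_B = 10+3 = 13
ES_C = 13; EF_C = 13+10 = 23
ES_D = 10; EF_D = 10+3 = 13
ES_E = max(EF_C=23, EF_D=13) = 23; EF_E = 23+5 = 28
Expected project duration μ = 28 days. Critical path: A → B → C → E.

28 days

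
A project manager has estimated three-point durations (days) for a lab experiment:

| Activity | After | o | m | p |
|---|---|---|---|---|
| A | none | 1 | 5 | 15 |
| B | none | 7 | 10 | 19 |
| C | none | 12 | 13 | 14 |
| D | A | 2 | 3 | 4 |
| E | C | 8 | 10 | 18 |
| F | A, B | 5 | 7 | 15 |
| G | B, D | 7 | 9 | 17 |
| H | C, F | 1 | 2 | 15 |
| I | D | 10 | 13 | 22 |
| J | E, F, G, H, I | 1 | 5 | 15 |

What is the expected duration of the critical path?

30 days

te_A = (1 + 4·5 + 15)/6 = 36/6 = 6
te_B = (7 + 4·10 + 19)/6 = 66/6 = 11
te_C = (12 + 4·13 + 14)/6 = 78/6 = 13
te_D = (2 + 4·3 + 4)/6 = 18/6 = 3
te_E = (8 + 4·10 + 18)/6 = 66/6 = 11
te_F = (5 + 4·7 + 15)/6 = 48/6 = 8
te_G = (7 + 4·9 + 17)/6 = 60/6 = 10
te_H = (1 + 4·2 + 15)/6 = 24/6 = 4
te_I = (10 + 4·13 + 22)/6 = 84/6 = 14
te_J = (1 + 4·5 + 15)/6 = 36/6 = 6

Forward pass:
ES_A = 0; EF_A = 6
ES_B = 0; EF_B = 11
ES_C = 0; EF_C = 13
ES_D = 6; EF_D = 6+3 = 9
ES_E = 13; EF_E = 13+11 = 24
ES_F = max(EF_A=6, EF_B=11) = 11; EF_F = 11+8 = 19
ES_G = max(EF_B=11, EF_D=9) = 11; EF_G = 11+10 = 21
ES_H = max(EF_C=13, EF_F=19) = 19; EF_H = 19+4 = 23
ES_I = 9; EF_I = 9+14 = 23
ES_J = max(EF_E=24, EF_F=19, EF_G=21, EF_H=23, EF_I=23) = 24; EF_J = 24+6 = 30
Expected project duration μ = 30 days. Critical path: C → E → J.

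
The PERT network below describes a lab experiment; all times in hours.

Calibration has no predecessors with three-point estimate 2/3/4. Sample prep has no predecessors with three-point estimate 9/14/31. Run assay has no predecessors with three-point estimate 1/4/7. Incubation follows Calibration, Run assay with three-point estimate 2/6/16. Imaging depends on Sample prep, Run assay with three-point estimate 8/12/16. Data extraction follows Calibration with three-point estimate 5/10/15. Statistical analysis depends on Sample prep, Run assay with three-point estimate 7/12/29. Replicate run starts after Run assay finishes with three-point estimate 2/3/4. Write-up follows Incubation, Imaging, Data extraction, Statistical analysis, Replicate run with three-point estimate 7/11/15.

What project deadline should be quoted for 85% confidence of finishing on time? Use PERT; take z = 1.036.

te_Calibration = (2 + 4·3 + 4)/6 = 18/6 = 3; σ²_Calibration = ((4−2)/6)² = 0.111
te_Sample prep = (9 + 4·14 + 31)/6 = 96/6 = 16; σ²_Sample prep = ((31−9)/6)² = 13.444
te_Run assay = (1 + 4·4 + 7)/6 = 24/6 = 4; σ²_Run assay = ((7−1)/6)² = 1.000
te_Incubation = (2 + 4·6 + 16)/6 = 42/6 = 7; σ²_Incubation = ((16−2)/6)² = 5.444
te_Imaging = (8 + 4·12 + 16)/6 = 72/6 = 12; σ²_Imaging = ((16−8)/6)² = 1.778
te_Data extraction = (5 + 4·10 + 15)/6 = 60/6 = 10; σ²_Data extraction = ((15−5)/6)² = 2.778
te_Statistical analysis = (7 + 4·12 + 29)/6 = 84/6 = 14; σ²_Statistical analysis = ((29−7)/6)² = 13.444
te_Replicate run = (2 + 4·3 + 4)/6 = 18/6 = 3; σ²_Replicate run = ((4−2)/6)² = 0.111
te_Write-up = (7 + 4·11 + 15)/6 = 66/6 = 11; σ²_Write-up = ((15−7)/6)² = 1.778

Forward pass:
ES_Calibration = 0; EF_Calibration = 3
ES_Sample prep = 0; EF_Sample prep = 16
ES_Run assay = 0; EF_Run assay = 4
ES_Incubation = max(EF_Calibration=3, EF_Run assay=4) = 4; EF_Incubation = 4+7 = 11
ES_Imaging = max(EF_Sample prep=16, EF_Run assay=4) = 16; EF_Imaging = 16+12 = 28
ES_Data extraction = 3; EF_Data extraction = 3+10 = 13
ES_Statistical analysis = max(EF_Sample prep=16, EF_Run assay=4) = 16; EF_Statistical analysis = 16+14 = 30
ES_Replicate run = 4; EF_Replicate run = 4+3 = 7
ES_Write-up = max(EF_Incubation=11, EF_Imaging=28, EF_Data extraction=13, EF_Statistical analysis=30, EF_Replicate run=7) = 30; EF_Write-up = 30+11 = 41
Expected project duration μ = 41 hours. Critical path: Sample prep → Statistical analysis → Write-up.

Variance along critical path = 13.444 + 13.444 + 1.778 = 28.667; σ = 5.354 hours.
D = μ + z·σ = 41 + 1.036·5.354 = 46.5 hours

46.5 hours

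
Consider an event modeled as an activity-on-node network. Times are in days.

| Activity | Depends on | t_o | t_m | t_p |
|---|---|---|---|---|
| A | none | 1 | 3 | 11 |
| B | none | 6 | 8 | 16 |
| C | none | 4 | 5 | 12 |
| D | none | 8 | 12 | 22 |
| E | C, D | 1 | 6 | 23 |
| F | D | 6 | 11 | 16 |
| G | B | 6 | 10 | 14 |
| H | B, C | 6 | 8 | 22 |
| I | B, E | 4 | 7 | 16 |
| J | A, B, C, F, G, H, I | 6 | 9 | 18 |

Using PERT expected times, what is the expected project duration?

39 days

te_A = (1 + 4·3 + 11)/6 = 24/6 = 4
te_B = (6 + 4·8 + 16)/6 = 54/6 = 9
te_C = (4 + 4·5 + 12)/6 = 36/6 = 6
te_D = (8 + 4·12 + 22)/6 = 78/6 = 13
te_E = (1 + 4·6 + 23)/6 = 48/6 = 8
te_F = (6 + 4·11 + 16)/6 = 66/6 = 11
te_G = (6 + 4·10 + 14)/6 = 60/6 = 10
te_H = (6 + 4·8 + 22)/6 = 60/6 = 10
te_I = (4 + 4·7 + 16)/6 = 48/6 = 8
te_J = (6 + 4·9 + 18)/6 = 60/6 = 10

Forward pass:
ES_A = 0; EF_A = 4
ES_B = 0; EF_B = 9
ES_C = 0; EF_C = 6
ES_D = 0; EF_D = 13
ES_E = max(EF_C=6, EF_D=13) = 13; EF_E = 13+8 = 21
ES_F = 13; EF_F = 13+11 = 24
ES_G = 9; EF_G = 9+10 = 19
ES_H = max(EF_B=9, EF_C=6) = 9; EF_H = 9+10 = 19
ES_I = max(EF_B=9, EF_E=21) = 21; EF_I = 21+8 = 29
ES_J = max(EF_A=4, EF_B=9, EF_C=6, EF_F=24, EF_G=19, EF_H=19, EF_I=29) = 29; EF_J = 29+10 = 39
Expected project duration μ = 39 days. Critical path: D → E → I → J.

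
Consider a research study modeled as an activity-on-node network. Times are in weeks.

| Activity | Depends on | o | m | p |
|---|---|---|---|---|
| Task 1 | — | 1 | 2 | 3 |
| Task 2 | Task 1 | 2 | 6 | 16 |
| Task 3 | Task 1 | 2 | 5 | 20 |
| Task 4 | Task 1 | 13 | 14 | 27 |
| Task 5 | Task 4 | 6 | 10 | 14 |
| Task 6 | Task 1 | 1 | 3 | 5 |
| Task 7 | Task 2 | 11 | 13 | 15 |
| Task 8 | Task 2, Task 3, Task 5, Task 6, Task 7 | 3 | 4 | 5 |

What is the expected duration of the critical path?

te_Task 1 = (1 + 4·2 + 3)/6 = 12/6 = 2
te_Task 2 = (2 + 4·6 + 16)/6 = 42/6 = 7
te_Task 3 = (2 + 4·5 + 20)/6 = 42/6 = 7
te_Task 4 = (13 + 4·14 + 27)/6 = 96/6 = 16
te_Task 5 = (6 + 4·10 + 14)/6 = 60/6 = 10
te_Task 6 = (1 + 4·3 + 5)/6 = 18/6 = 3
te_Task 7 = (11 + 4·13 + 15)/6 = 78/6 = 13
te_Task 8 = (3 + 4·4 + 5)/6 = 24/6 = 4

Forward pass:
ES_Task 1 = 0; EF_Task 1 = 2
ES_Task 2 = 2; EF_Task 2 = 2+7 = 9
ES_Task 3 = 2; EF_Task 3 = 2+7 = 9
ES_Task 4 = 2; EF_Task 4 = 2+16 = 18
ES_Task 5 = 18; EF_Task 5 = 18+10 = 28
ES_Task 6 = 2; EF_Task 6 = 2+3 = 5
ES_Task 7 = 9; EF_Task 7 = 9+13 = 22
ES_Task 8 = max(EF_Task 2=9, EF_Task 3=9, EF_Task 5=28, EF_Task 6=5, EF_Task 7=22) = 28; EF_Task 8 = 28+4 = 32
Expected project duration μ = 32 weeks. Critical path: Task 1 → Task 4 → Task 5 → Task 8.

32 weeks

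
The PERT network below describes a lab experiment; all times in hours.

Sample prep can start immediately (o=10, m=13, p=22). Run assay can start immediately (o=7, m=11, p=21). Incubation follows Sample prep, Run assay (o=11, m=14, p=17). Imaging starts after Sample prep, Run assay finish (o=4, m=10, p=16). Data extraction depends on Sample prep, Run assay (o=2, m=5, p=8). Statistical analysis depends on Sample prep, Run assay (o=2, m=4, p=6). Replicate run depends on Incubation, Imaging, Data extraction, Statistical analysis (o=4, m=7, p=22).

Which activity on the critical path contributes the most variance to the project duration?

te_Sample prep = (10 + 4·13 + 22)/6 = 84/6 = 14; σ²_Sample prep = ((22−10)/6)² = 4.000
te_Run assay = (7 + 4·11 + 21)/6 = 72/6 = 12; σ²_Run assay = ((21−7)/6)² = 5.444
te_Incubation = (11 + 4·14 + 17)/6 = 84/6 = 14; σ²_Incubation = ((17−11)/6)² = 1.000
te_Imaging = (4 + 4·10 + 16)/6 = 60/6 = 10; σ²_Imaging = ((16−4)/6)² = 4.000
te_Data extraction = (2 + 4·5 + 8)/6 = 30/6 = 5; σ²_Data extraction = ((8−2)/6)² = 1.000
te_Statistical analysis = (2 + 4·4 + 6)/6 = 24/6 = 4; σ²_Statistical analysis = ((6−2)/6)² = 0.444
te_Replicate run = (4 + 4·7 + 22)/6 = 54/6 = 9; σ²_Replicate run = ((22−4)/6)² = 9.000

Forward pass:
ES_Sample prep = 0; EF_Sample prep = 14
ES_Run assay = 0; EF_Run assay = 12
ES_Incubation = max(EF_Sample prep=14, EF_Run assay=12) = 14; EF_Incubation = 14+14 = 28
ES_Imaging = max(EF_Sample prep=14, EF_Run assay=12) = 14; EF_Imaging = 14+10 = 24
ES_Data extraction = max(EF_Sample prep=14, EF_Run assay=12) = 14; EF_Data extraction = 14+5 = 19
ES_Statistical analysis = max(EF_Sample prep=14, EF_Run assay=12) = 14; EF_Statistical analysis = 14+4 = 18
ES_Replicate run = max(EF_Incubation=28, EF_Imaging=24, EF_Data extraction=19, EF_Statistical analysis=18) = 28; EF_Replicate run = 28+9 = 37
Expected project duration μ = 37 hours. Critical path: Sample prep → Incubation → Replicate run.

Variances on critical path: σ²_Sample prep=4.000, σ²_Incubation=1.000, σ²_Replicate run=9.000.
Largest is σ²_Replicate run = 9.000.

Replicate run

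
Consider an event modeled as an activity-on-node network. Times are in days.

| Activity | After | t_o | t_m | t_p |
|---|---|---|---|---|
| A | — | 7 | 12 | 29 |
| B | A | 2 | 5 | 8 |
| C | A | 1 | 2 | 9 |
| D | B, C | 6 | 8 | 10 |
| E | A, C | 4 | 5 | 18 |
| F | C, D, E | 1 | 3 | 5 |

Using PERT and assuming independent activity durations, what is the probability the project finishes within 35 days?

0.899

te_A = (7 + 4·12 + 29)/6 = 84/6 = 14; σ²_A = ((29−7)/6)² = 13.444
te_B = (2 + 4·5 + 8)/6 = 30/6 = 5; σ²_B = ((8−2)/6)² = 1.000
te_C = (1 + 4·2 + 9)/6 = 18/6 = 3; σ²_C = ((9−1)/6)² = 1.778
te_D = (6 + 4·8 + 10)/6 = 48/6 = 8; σ²_D = ((10−6)/6)² = 0.444
te_E = (4 + 4·5 + 18)/6 = 42/6 = 7; σ²_E = ((18−4)/6)² = 5.444
te_F = (1 + 4·3 + 5)/6 = 18/6 = 3; σ²_F = ((5−1)/6)² = 0.444

Forward pass:
ES_A = 0; EF_A = 14
ES_B = 14; EF_B = 14+5 = 19
ES_C = 14; EF_C = 14+3 = 17
ES_D = max(EF_B=19, EF_C=17) = 19; EF_D = 19+8 = 27
ES_E = max(EF_A=14, EF_C=17) = 17; EF_E = 17+7 = 24
ES_F = max(EF_C=17, EF_D=27, EF_E=24) = 27; EF_F = 27+3 = 30
Expected project duration μ = 30 days. Critical path: A → B → D → F.

Variance along critical path = 13.444 + 1.000 + 0.444 + 0.444 = 15.333; σ = √15.333 = 3.916 days.
Z = (35 − 30) / 3.916 = 1.277
P(T ≤ 35) = Φ(1.277) ≈ 0.899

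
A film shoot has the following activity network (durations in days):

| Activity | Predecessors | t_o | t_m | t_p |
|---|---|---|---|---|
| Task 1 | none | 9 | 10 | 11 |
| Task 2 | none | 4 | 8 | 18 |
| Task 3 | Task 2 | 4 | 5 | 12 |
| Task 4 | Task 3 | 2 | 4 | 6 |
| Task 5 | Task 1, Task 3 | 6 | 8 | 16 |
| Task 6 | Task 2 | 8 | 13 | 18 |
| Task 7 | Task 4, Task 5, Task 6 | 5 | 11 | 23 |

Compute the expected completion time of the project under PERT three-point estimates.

36 days

te_Task 1 = (9 + 4·10 + 11)/6 = 60/6 = 10
te_Task 2 = (4 + 4·8 + 18)/6 = 54/6 = 9
te_Task 3 = (4 + 4·5 + 12)/6 = 36/6 = 6
te_Task 4 = (2 + 4·4 + 6)/6 = 24/6 = 4
te_Task 5 = (6 + 4·8 + 16)/6 = 54/6 = 9
te_Task 6 = (8 + 4·13 + 18)/6 = 78/6 = 13
te_Task 7 = (5 + 4·11 + 23)/6 = 72/6 = 12

Forward pass:
ES_Task 1 = 0; EF_Task 1 = 10
ES_Task 2 = 0; EF_Task 2 = 9
ES_Task 3 = 9; EF_Task 3 = 9+6 = 15
ES_Task 4 = 15; EF_Task 4 = 15+4 = 19
ES_Task 5 = max(EF_Task 1=10, EF_Task 3=15) = 15; EF_Task 5 = 15+9 = 24
ES_Task 6 = 9; EF_Task 6 = 9+13 = 22
ES_Task 7 = max(EF_Task 4=19, EF_Task 5=24, EF_Task 6=22) = 24; EF_Task 7 = 24+12 = 36
Expected project duration μ = 36 days. Critical path: Task 2 → Task 3 → Task 5 → Task 7.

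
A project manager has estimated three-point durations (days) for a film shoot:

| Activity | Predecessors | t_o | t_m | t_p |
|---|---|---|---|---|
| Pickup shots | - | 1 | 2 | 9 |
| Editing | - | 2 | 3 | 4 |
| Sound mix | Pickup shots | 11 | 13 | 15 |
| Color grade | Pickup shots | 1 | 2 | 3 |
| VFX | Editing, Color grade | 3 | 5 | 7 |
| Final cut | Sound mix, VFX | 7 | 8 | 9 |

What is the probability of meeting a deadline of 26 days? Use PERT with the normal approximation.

0.905

te_Pickup shots = (1 + 4·2 + 9)/6 = 18/6 = 3; σ²_Pickup shots = ((9−1)/6)² = 1.778
te_Editing = (2 + 4·3 + 4)/6 = 18/6 = 3; σ²_Editing = ((4−2)/6)² = 0.111
te_Sound mix = (11 + 4·13 + 15)/6 = 78/6 = 13; σ²_Sound mix = ((15−11)/6)² = 0.444
te_Color grade = (1 + 4·2 + 3)/6 = 12/6 = 2; σ²_Color grade = ((3−1)/6)² = 0.111
te_VFX = (3 + 4·5 + 7)/6 = 30/6 = 5; σ²_VFX = ((7−3)/6)² = 0.444
te_Final cut = (7 + 4·8 + 9)/6 = 48/6 = 8; σ²_Final cut = ((9−7)/6)² = 0.111

Forward pass:
ES_Pickup shots = 0; EF_Pickup shots = 3
ES_Editing = 0; EF_Editing = 3
ES_Sound mix = 3; EF_Sound mix = 3+13 = 16
ES_Color grade = 3; EF_Color grade = 3+2 = 5
ES_VFX = max(EF_Editing=3, EF_Color grade=5) = 5; EF_VFX = 5+5 = 10
ES_Final cut = max(EF_Sound mix=16, EF_VFX=10) = 16; EF_Final cut = 16+8 = 24
Expected project duration μ = 24 days. Critical path: Pickup shots → Sound mix → Final cut.

Variance along critical path = 1.778 + 0.444 + 0.111 = 2.333; σ = √2.333 = 1.528 days.
Z = (26 − 24) / 1.528 = 1.309
P(T ≤ 26) = Φ(1.309) ≈ 0.905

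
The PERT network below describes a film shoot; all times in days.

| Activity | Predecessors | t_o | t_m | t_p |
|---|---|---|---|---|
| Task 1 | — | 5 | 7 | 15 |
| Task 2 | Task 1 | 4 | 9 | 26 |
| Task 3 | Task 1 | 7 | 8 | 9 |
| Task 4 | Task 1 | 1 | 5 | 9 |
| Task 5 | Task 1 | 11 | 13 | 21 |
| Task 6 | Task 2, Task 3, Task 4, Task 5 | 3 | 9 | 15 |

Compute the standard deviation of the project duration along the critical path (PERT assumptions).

te_Task 1 = (5 + 4·7 + 15)/6 = 48/6 = 8; σ²_Task 1 = ((15−5)/6)² = 2.778
te_Task 2 = (4 + 4·9 + 26)/6 = 66/6 = 11; σ²_Task 2 = ((26−4)/6)² = 13.444
te_Task 3 = (7 + 4·8 + 9)/6 = 48/6 = 8; σ²_Task 3 = ((9−7)/6)² = 0.111
te_Task 4 = (1 + 4·5 + 9)/6 = 30/6 = 5; σ²_Task 4 = ((9−1)/6)² = 1.778
te_Task 5 = (11 + 4·13 + 21)/6 = 84/6 = 14; σ²_Task 5 = ((21−11)/6)² = 2.778
te_Task 6 = (3 + 4·9 + 15)/6 = 54/6 = 9; σ²_Task 6 = ((15−3)/6)² = 4.000

Forward pass:
ES_Task 1 = 0; EF_Task 1 = 8
ES_Task 2 = 8; EF_Task 2 = 8+11 = 19
ES_Task 3 = 8; EF_Task 3 = 8+8 = 16
ES_Task 4 = 8; EF_Task 4 = 8+5 = 13
ES_Task 5 = 8; EF_Task 5 = 8+14 = 22
ES_Task 6 = max(EF_Task 2=19, EF_Task 3=16, EF_Task 4=13, EF_Task 5=22) = 22; EF_Task 6 = 22+9 = 31
Expected project duration μ = 31 days. Critical path: Task 1 → Task 5 → Task 6.

Variance along critical path = 2.778 + 2.778 + 4.000 = 9.556
σ = √9.556 = 3.091 days

3.09 days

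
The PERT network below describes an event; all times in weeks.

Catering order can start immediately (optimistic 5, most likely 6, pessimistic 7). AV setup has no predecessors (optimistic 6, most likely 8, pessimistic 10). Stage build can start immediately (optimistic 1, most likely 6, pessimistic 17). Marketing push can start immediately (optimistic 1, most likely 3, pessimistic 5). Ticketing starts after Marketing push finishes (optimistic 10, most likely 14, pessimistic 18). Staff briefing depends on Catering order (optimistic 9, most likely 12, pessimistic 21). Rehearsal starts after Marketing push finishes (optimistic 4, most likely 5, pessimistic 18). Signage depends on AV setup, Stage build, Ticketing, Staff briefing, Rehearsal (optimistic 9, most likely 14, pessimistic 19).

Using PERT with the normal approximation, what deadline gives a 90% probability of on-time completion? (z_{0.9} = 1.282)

te_Catering order = (5 + 4·6 + 7)/6 = 36/6 = 6; σ²_Catering order = ((7−5)/6)² = 0.111
te_AV setup = (6 + 4·8 + 10)/6 = 48/6 = 8; σ²_AV setup = ((10−6)/6)² = 0.444
te_Stage build = (1 + 4·6 + 17)/6 = 42/6 = 7; σ²_Stage build = ((17−1)/6)² = 7.111
te_Marketing push = (1 + 4·3 + 5)/6 = 18/6 = 3; σ²_Marketing push = ((5−1)/6)² = 0.444
te_Ticketing = (10 + 4·14 + 18)/6 = 84/6 = 14; σ²_Ticketing = ((18−10)/6)² = 1.778
te_Staff briefing = (9 + 4·12 + 21)/6 = 78/6 = 13; σ²_Staff briefing = ((21−9)/6)² = 4.000
te_Rehearsal = (4 + 4·5 + 18)/6 = 42/6 = 7; σ²_Rehearsal = ((18−4)/6)² = 5.444
te_Signage = (9 + 4·14 + 19)/6 = 84/6 = 14; σ²_Signage = ((19−9)/6)² = 2.778

Forward pass:
ES_Catering order = 0; EF_Catering order = 6
ES_AV setup = 0; EF_AV setup = 8
ES_Stage build = 0; EF_Stage build = 7
ES_Marketing push = 0; EF_Marketing push = 3
ES_Ticketing = 3; EF_Ticketing = 3+14 = 17
ES_Staff briefing = 6; EF_Staff briefing = 6+13 = 19
ES_Rehearsal = 3; EF_Rehearsal = 3+7 = 10
ES_Signage = max(EF_AV setup=8, EF_Stage build=7, EF_Ticketing=17, EF_Staff briefing=19, EF_Rehearsal=10) = 19; EF_Signage = 19+14 = 33
Expected project duration μ = 33 weeks. Critical path: Catering order → Staff briefing → Signage.

Variance along critical path = 0.111 + 4.000 + 2.778 = 6.889; σ = 2.625 weeks.
D = μ + z·σ = 33 + 1.282·2.625 = 36.4 weeks

36.4 weeks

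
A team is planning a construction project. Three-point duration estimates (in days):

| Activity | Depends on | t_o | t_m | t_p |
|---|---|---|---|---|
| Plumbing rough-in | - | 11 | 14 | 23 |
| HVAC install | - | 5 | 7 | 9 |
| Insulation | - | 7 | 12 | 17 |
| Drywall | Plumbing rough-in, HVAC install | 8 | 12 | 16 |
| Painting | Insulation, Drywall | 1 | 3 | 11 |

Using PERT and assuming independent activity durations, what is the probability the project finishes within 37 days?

te_Plumbing rough-in = (11 + 4·14 + 23)/6 = 90/6 = 15; σ²_Plumbing rough-in = ((23−11)/6)² = 4.000
te_HVAC install = (5 + 4·7 + 9)/6 = 42/6 = 7; σ²_HVAC install = ((9−5)/6)² = 0.444
te_Insulation = (7 + 4·12 + 17)/6 = 72/6 = 12; σ²_Insulation = ((17−7)/6)² = 2.778
te_Drywall = (8 + 4·12 + 16)/6 = 72/6 = 12; σ²_Drywall = ((16−8)/6)² = 1.778
te_Painting = (1 + 4·3 + 11)/6 = 24/6 = 4; σ²_Painting = ((11−1)/6)² = 2.778

Forward pass:
ES_Plumbing rough-in = 0; EF_Plumbing rough-in = 15
ES_HVAC install = 0; EF_HVAC install = 7
ES_Insulation = 0; EF_Insulation = 12
ES_Drywall = max(EF_Plumbing rough-in=15, EF_HVAC install=7) = 15; EF_Drywall = 15+12 = 27
ES_Painting = max(EF_Insulation=12, EF_Drywall=27) = 27; EF_Painting = 27+4 = 31
Expected project duration μ = 31 days. Critical path: Plumbing rough-in → Drywall → Painting.

Variance along critical path = 4.000 + 1.778 + 2.778 = 8.556; σ = √8.556 = 2.925 days.
Z = (37 − 31) / 2.925 = 2.051
P(T ≤ 37) = Φ(2.051) ≈ 0.980

0.980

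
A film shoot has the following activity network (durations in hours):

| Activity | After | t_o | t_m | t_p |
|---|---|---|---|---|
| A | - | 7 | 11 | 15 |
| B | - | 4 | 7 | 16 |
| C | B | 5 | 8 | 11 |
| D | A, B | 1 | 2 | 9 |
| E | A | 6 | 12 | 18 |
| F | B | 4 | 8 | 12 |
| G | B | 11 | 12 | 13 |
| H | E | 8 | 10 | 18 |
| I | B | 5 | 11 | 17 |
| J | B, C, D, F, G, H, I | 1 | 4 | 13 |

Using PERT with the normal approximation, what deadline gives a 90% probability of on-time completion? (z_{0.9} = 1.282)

te_A = (7 + 4·11 + 15)/6 = 66/6 = 11; σ²_A = ((15−7)/6)² = 1.778
te_B = (4 + 4·7 + 16)/6 = 48/6 = 8; σ²_B = ((16−4)/6)² = 4.000
te_C = (5 + 4·8 + 11)/6 = 48/6 = 8; σ²_C = ((11−5)/6)² = 1.000
te_D = (1 + 4·2 + 9)/6 = 18/6 = 3; σ²_D = ((9−1)/6)² = 1.778
te_E = (6 + 4·12 + 18)/6 = 72/6 = 12; σ²_E = ((18−6)/6)² = 4.000
te_F = (4 + 4·8 + 12)/6 = 48/6 = 8; σ²_F = ((12−4)/6)² = 1.778
te_G = (11 + 4·12 + 13)/6 = 72/6 = 12; σ²_G = ((13−11)/6)² = 0.111
te_H = (8 + 4·10 + 18)/6 = 66/6 = 11; σ²_H = ((18−8)/6)² = 2.778
te_I = (5 + 4·11 + 17)/6 = 66/6 = 11; σ²_I = ((17−5)/6)² = 4.000
te_J = (1 + 4·4 + 13)/6 = 30/6 = 5; σ²_J = ((13−1)/6)² = 4.000

Forward pass:
ES_A = 0; EF_A = 11
ES_B = 0; EF_B = 8
ES_C = 8; EF_C = 8+8 = 16
ES_D = max(EF_A=11, EF_B=8) = 11; EF_D = 11+3 = 14
ES_E = 11; EF_E = 11+12 = 23
ES_F = 8; EF_F = 8+8 = 16
ES_G = 8; EF_G = 8+12 = 20
ES_H = 23; EF_H = 23+11 = 34
ES_I = 8; EF_I = 8+11 = 19
ES_J = max(EF_B=8, EF_C=16, EF_D=14, EF_F=16, EF_G=20, EF_H=34, EF_I=19) = 34; EF_J = 34+5 = 39
Expected project duration μ = 39 hours. Critical path: A → E → H → J.

Variance along critical path = 1.778 + 4.000 + 2.778 + 4.000 = 12.556; σ = 3.543 hours.
D = μ + z·σ = 39 + 1.282·3.543 = 43.5 hours

43.5 hours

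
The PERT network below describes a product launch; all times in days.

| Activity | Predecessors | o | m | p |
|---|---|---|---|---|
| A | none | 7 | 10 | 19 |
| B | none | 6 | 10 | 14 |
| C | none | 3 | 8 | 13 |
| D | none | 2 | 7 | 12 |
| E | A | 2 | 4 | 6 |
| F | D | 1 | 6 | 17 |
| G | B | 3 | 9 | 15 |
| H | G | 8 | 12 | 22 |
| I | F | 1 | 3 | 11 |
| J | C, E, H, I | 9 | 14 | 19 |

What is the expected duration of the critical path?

46 days

te_A = (7 + 4·10 + 19)/6 = 66/6 = 11
te_B = (6 + 4·10 + 14)/6 = 60/6 = 10
te_C = (3 + 4·8 + 13)/6 = 48/6 = 8
te_D = (2 + 4·7 + 12)/6 = 42/6 = 7
te_E = (2 + 4·4 + 6)/6 = 24/6 = 4
te_F = (1 + 4·6 + 17)/6 = 42/6 = 7
te_G = (3 + 4·9 + 15)/6 = 54/6 = 9
te_H = (8 + 4·12 + 22)/6 = 78/6 = 13
te_I = (1 + 4·3 + 11)/6 = 24/6 = 4
te_J = (9 + 4·14 + 19)/6 = 84/6 = 14

Forward pass:
ES_A = 0; EF_A = 11
ES_B = 0; EF_B = 10
ES_C = 0; EF_C = 8
ES_D = 0; EF_D = 7
ES_E = 11; EF_E = 11+4 = 15
ES_F = 7; EF_F = 7+7 = 14
ES_G = 10; EF_G = 10+9 = 19
ES_H = 19; EF_H = 19+13 = 32
ES_I = 14; EF_I = 14+4 = 18
ES_J = max(EF_C=8, EF_E=15, EF_H=32, EF_I=18) = 32; EF_J = 32+14 = 46
Expected project duration μ = 46 days. Critical path: B → G → H → J.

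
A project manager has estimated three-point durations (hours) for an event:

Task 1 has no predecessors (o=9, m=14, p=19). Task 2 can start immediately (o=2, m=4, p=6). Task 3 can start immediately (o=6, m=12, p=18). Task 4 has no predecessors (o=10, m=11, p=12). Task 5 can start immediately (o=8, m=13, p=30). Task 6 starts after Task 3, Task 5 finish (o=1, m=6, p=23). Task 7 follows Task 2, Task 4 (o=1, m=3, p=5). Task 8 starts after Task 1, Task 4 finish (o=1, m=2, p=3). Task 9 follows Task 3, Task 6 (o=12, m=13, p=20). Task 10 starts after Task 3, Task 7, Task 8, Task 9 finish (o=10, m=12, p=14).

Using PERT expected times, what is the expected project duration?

te_Task 1 = (9 + 4·14 + 19)/6 = 84/6 = 14
te_Task 2 = (2 + 4·4 + 6)/6 = 24/6 = 4
te_Task 3 = (6 + 4·12 + 18)/6 = 72/6 = 12
te_Task 4 = (10 + 4·11 + 12)/6 = 66/6 = 11
te_Task 5 = (8 + 4·13 + 30)/6 = 90/6 = 15
te_Task 6 = (1 + 4·6 + 23)/6 = 48/6 = 8
te_Task 7 = (1 + 4·3 + 5)/6 = 18/6 = 3
te_Task 8 = (1 + 4·2 + 3)/6 = 12/6 = 2
te_Task 9 = (12 + 4·13 + 20)/6 = 84/6 = 14
te_Task 10 = (10 + 4·12 + 14)/6 = 72/6 = 12

Forward pass:
ES_Task 1 = 0; EF_Task 1 = 14
ES_Task 2 = 0; EF_Task 2 = 4
ES_Task 3 = 0; EF_Task 3 = 12
ES_Task 4 = 0; EF_Task 4 = 11
ES_Task 5 = 0; EF_Task 5 = 15
ES_Task 6 = max(EF_Task 3=12, EF_Task 5=15) = 15; EF_Task 6 = 15+8 = 23
ES_Task 7 = max(EF_Task 2=4, EF_Task 4=11) = 11; EF_Task 7 = 11+3 = 14
ES_Task 8 = max(EF_Task 1=14, EF_Task 4=11) = 14; EF_Task 8 = 14+2 = 16
ES_Task 9 = max(EF_Task 3=12, EF_Task 6=23) = 23; EF_Task 9 = 23+14 = 37
ES_Task 10 = max(EF_Task 3=12, EF_Task 7=14, EF_Task 8=16, EF_Task 9=37) = 37; EF_Task 10 = 37+12 = 49
Expected project duration μ = 49 hours. Critical path: Task 5 → Task 6 → Task 9 → Task 10.

49 hours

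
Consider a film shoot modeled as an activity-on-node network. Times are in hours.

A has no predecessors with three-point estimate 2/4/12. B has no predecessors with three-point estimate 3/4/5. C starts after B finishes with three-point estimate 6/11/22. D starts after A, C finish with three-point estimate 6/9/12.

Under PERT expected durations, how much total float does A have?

te_A = (2 + 4·4 + 12)/6 = 30/6 = 5
te_B = (3 + 4·4 + 5)/6 = 24/6 = 4
te_C = (6 + 4·11 + 22)/6 = 72/6 = 12
te_D = (6 + 4·9 + 12)/6 = 54/6 = 9

Forward pass:
ES_A = 0; EF_A = 5
ES_B = 0; EF_B = 4
ES_C = 4; EF_C = 4+12 = 16
ES_D = max(EF_A=5, EF_C=16) = 16; EF_D = 16+9 = 25
Expected project duration μ = 25 hours. Critical path: B → C → D.

Backward pass:
LF_D = 25; LS_D = 25−9 = 16
LF_C = LS_D = 16; LS_C = 16−12 = 4
LF_B = LS_C = 4; LS_B = 4−4 = 0
LF_A = LS_D = 16; LS_A = 16−5 = 11
Slack_A = LS_A − ES_A = 11 − 0 = 11

11 hours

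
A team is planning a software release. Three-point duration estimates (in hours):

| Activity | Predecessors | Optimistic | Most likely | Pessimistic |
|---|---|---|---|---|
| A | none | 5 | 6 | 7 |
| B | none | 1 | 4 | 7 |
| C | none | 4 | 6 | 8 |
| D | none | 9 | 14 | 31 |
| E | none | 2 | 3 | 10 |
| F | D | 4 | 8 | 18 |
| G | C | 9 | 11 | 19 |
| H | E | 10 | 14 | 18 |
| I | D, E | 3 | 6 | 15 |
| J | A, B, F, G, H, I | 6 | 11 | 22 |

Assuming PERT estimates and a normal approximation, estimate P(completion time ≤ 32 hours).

0.163

te_A = (5 + 4·6 + 7)/6 = 36/6 = 6; σ²_A = ((7−5)/6)² = 0.111
te_B = (1 + 4·4 + 7)/6 = 24/6 = 4; σ²_B = ((7−1)/6)² = 1.000
te_C = (4 + 4·6 + 8)/6 = 36/6 = 6; σ²_C = ((8−4)/6)² = 0.444
te_D = (9 + 4·14 + 31)/6 = 96/6 = 16; σ²_D = ((31−9)/6)² = 13.444
te_E = (2 + 4·3 + 10)/6 = 24/6 = 4; σ²_E = ((10−2)/6)² = 1.778
te_F = (4 + 4·8 + 18)/6 = 54/6 = 9; σ²_F = ((18−4)/6)² = 5.444
te_G = (9 + 4·11 + 19)/6 = 72/6 = 12; σ²_G = ((19−9)/6)² = 2.778
te_H = (10 + 4·14 + 18)/6 = 84/6 = 14; σ²_H = ((18−10)/6)² = 1.778
te_I = (3 + 4·6 + 15)/6 = 42/6 = 7; σ²_I = ((15−3)/6)² = 4.000
te_J = (6 + 4·11 + 22)/6 = 72/6 = 12; σ²_J = ((22−6)/6)² = 7.111

Forward pass:
ES_A = 0; EF_A = 6
ES_B = 0; EF_B = 4
ES_C = 0; EF_C = 6
ES_D = 0; EF_D = 16
ES_E = 0; EF_E = 4
ES_F = 16; EF_F = 16+9 = 25
ES_G = 6; EF_G = 6+12 = 18
ES_H = 4; EF_H = 4+14 = 18
ES_I = max(EF_D=16, EF_E=4) = 16; EF_I = 16+7 = 23
ES_J = max(EF_A=6, EF_B=4, EF_F=25, EF_G=18, EF_H=18, EF_I=23) = 25; EF_J = 25+12 = 37
Expected project duration μ = 37 hours. Critical path: D → F → J.

Variance along critical path = 13.444 + 5.444 + 7.111 = 26.000; σ = √26.000 = 5.099 hours.
Z = (32 − 37) / 5.099 = -0.981
P(T ≤ 32) = Φ(-0.981) ≈ 0.163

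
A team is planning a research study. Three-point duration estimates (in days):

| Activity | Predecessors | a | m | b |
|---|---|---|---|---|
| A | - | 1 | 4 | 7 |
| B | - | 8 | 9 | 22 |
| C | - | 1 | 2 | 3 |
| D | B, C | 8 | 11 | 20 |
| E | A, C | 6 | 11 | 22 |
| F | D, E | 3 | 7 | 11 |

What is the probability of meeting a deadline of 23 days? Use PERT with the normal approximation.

te_A = (1 + 4·4 + 7)/6 = 24/6 = 4; σ²_A = ((7−1)/6)² = 1.000
te_B = (8 + 4·9 + 22)/6 = 66/6 = 11; σ²_B = ((22−8)/6)² = 5.444
te_C = (1 + 4·2 + 3)/6 = 12/6 = 2; σ²_C = ((3−1)/6)² = 0.111
te_D = (8 + 4·11 + 20)/6 = 72/6 = 12; σ²_D = ((20−8)/6)² = 4.000
te_E = (6 + 4·11 + 22)/6 = 72/6 = 12; σ²_E = ((22−6)/6)² = 7.111
te_F = (3 + 4·7 + 11)/6 = 42/6 = 7; σ²_F = ((11−3)/6)² = 1.778

Forward pass:
ES_A = 0; EF_A = 4
ES_B = 0; EF_B = 11
ES_C = 0; EF_C = 2
ES_D = max(EF_B=11, EF_C=2) = 11; EF_D = 11+12 = 23
ES_E = max(EF_A=4, EF_C=2) = 4; EF_E = 4+12 = 16
ES_F = max(EF_D=23, EF_E=16) = 23; EF_F = 23+7 = 30
Expected project duration μ = 30 days. Critical path: B → D → F.

Variance along critical path = 5.444 + 4.000 + 1.778 = 11.222; σ = √11.222 = 3.350 days.
Z = (23 − 30) / 3.350 = -2.090
P(T ≤ 23) = Φ(-2.090) ≈ 0.018

0.018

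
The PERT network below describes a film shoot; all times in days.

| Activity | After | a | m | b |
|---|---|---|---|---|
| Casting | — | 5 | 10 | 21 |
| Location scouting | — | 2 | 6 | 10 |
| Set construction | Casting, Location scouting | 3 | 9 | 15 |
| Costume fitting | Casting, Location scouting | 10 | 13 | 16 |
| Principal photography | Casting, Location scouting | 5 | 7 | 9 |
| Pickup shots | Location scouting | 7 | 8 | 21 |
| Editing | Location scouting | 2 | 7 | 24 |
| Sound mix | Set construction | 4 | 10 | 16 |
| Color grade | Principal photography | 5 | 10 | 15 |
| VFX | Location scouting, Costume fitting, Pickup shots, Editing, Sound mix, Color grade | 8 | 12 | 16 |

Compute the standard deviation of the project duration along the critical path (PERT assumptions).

4.11 days

te_Casting = (5 + 4·10 + 21)/6 = 66/6 = 11; σ²_Casting = ((21−5)/6)² = 7.111
te_Location scouting = (2 + 4·6 + 10)/6 = 36/6 = 6; σ²_Location scouting = ((10−2)/6)² = 1.778
te_Set construction = (3 + 4·9 + 15)/6 = 54/6 = 9; σ²_Set construction = ((15−3)/6)² = 4.000
te_Costume fitting = (10 + 4·13 + 16)/6 = 78/6 = 13; σ²_Costume fitting = ((16−10)/6)² = 1.000
te_Principal photography = (5 + 4·7 + 9)/6 = 42/6 = 7; σ²_Principal photography = ((9−5)/6)² = 0.444
te_Pickup shots = (7 + 4·8 + 21)/6 = 60/6 = 10; σ²_Pickup shots = ((21−7)/6)² = 5.444
te_Editing = (2 + 4·7 + 24)/6 = 54/6 = 9; σ²_Editing = ((24−2)/6)² = 13.444
te_Sound mix = (4 + 4·10 + 16)/6 = 60/6 = 10; σ²_Sound mix = ((16−4)/6)² = 4.000
te_Color grade = (5 + 4·10 + 15)/6 = 60/6 = 10; σ²_Color grade = ((15−5)/6)² = 2.778
te_VFX = (8 + 4·12 + 16)/6 = 72/6 = 12; σ²_VFX = ((16−8)/6)² = 1.778

Forward pass:
ES_Casting = 0; EF_Casting = 11
ES_Location scouting = 0; EF_Location scouting = 6
ES_Set construction = max(EF_Casting=11, EF_Location scouting=6) = 11; EF_Set construction = 11+9 = 20
ES_Costume fitting = max(EF_Casting=11, EF_Location scouting=6) = 11; EF_Costume fitting = 11+13 = 24
ES_Principal photography = max(EF_Casting=11, EF_Location scouting=6) = 11; EF_Principal photography = 11+7 = 18
ES_Pickup shots = 6; EF_Pickup shots = 6+10 = 16
ES_Editing = 6; EF_Editing = 6+9 = 15
ES_Sound mix = 20; EF_Sound mix = 20+10 = 30
ES_Color grade = 18; EF_Color grade = 18+10 = 28
ES_VFX = max(EF_Location scouting=6, EF_Costume fitting=24, EF_Pickup shots=16, EF_Editing=15, EF_Sound mix=30, EF_Color grade=28) = 30; EF_VFX = 30+12 = 42
Expected project duration μ = 42 days. Critical path: Casting → Set construction → Sound mix → VFX.

Variance along critical path = 7.111 + 4.000 + 4.000 + 1.778 = 16.889
σ = √16.889 = 4.110 days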